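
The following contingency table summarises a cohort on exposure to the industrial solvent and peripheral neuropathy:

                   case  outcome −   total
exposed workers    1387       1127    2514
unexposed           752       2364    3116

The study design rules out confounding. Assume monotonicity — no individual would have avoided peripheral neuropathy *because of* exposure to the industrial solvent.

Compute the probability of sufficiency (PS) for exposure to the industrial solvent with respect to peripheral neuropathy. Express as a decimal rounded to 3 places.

PS ≈ 0.409

p₁ = P(outcome | exposed) = 1387/2514 = 0.55171
p₀ = P(outcome | unexposed) = 752/3116 = 0.24134
Under exogeneity and monotonicity, PS = (p₁ − p₀)/(1 − p₀).
PS = (0.55171 − 0.24134) / 0.75866 ≈ 0.4091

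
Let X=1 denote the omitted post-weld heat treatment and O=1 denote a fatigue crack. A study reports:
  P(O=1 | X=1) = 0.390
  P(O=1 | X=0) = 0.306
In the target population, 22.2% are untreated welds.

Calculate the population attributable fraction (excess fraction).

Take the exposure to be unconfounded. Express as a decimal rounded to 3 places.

PAF ≈ 0.057

Let p₁ = 0.39, p₀ = 0.306.
Overall risk P(Y=1) = π·p₁ + (1−π)·p₀ = 0.222×0.39 + 0.778×0.306 = 0.32465.
Under exogeneity, PAF = [P(Y=1) − p₀] / P(Y=1).
PAF = (0.32465 − 0.306) / 0.32465 ≈ 0.0574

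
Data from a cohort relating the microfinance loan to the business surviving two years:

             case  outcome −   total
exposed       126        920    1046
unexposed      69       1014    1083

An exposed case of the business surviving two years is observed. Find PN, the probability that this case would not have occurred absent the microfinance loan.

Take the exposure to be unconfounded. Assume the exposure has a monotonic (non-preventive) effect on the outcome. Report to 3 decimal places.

p₁ = P(outcome | exposed) = 126/1046 = 0.12046
p₀ = P(outcome | unexposed) = 69/1083 = 0.063712
Under exogeneity and monotonicity, PN = (p₁ − p₀) / p₁.
PN = (0.12046 − 0.063712) / 0.12046 = 0.056747 / 0.12046 ≈ 0.4711

PN ≈ 0.471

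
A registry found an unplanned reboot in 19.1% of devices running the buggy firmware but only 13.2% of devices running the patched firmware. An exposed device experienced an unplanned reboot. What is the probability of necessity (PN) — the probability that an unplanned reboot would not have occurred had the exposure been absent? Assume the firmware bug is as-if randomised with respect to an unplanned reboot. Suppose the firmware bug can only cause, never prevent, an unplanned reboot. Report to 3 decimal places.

PN ≈ 0.309

p₁ = 0.191, p₀ = 0.132.
Under exogeneity and monotonicity, PN = (p₁ − p₀) / p₁.
PN = (0.191 − 0.132) / 0.191 = 0.059 / 0.191 ≈ 0.3089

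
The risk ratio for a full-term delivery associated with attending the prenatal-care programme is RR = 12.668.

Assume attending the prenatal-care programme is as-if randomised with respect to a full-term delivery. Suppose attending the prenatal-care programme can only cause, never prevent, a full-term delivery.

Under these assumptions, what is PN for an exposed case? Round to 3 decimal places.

Under exogeneity and monotonicity, PN = (RR − 1) / RR = 1 − 1/RR.
PN = (12.668 − 1) / 12.668 = 11.67 / 12.668 ≈ 0.9211

PN ≈ 0.921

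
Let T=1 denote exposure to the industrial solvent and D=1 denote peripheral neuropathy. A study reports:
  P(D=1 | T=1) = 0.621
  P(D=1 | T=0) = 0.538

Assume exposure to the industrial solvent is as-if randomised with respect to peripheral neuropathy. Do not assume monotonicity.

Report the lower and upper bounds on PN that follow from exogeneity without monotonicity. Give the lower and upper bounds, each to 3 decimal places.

0.134 ≤ PN ≤ 0.744

Let p₁ = 0.621, p₀ = 0.538.
Under exogeneity alone the bounds on PN are max{0,(p₁−p₀)/p₁} ≤ PN ≤ min{1,(1−p₀)/p₁}.
  lower = (p₁ − p₀)/p₁ = 0.083 / 0.621 ≈ 0.1337
  upper = min{1, (1 − p₀)/p₁} = 0.462 / 0.621 ≈ 0.7440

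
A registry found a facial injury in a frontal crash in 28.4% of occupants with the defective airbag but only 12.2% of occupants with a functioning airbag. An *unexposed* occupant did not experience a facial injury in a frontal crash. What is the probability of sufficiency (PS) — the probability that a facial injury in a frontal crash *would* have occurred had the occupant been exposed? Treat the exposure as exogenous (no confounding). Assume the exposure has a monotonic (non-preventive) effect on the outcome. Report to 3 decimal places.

PS ≈ 0.185

p₁ = 0.284, p₀ = 0.122.
Under exogeneity and monotonicity, PS = (p₁ − p₀) / (1 − p₀).
PS = (0.284 − 0.122) / (1 − 0.122) = 0.162 / 0.878 ≈ 0.1845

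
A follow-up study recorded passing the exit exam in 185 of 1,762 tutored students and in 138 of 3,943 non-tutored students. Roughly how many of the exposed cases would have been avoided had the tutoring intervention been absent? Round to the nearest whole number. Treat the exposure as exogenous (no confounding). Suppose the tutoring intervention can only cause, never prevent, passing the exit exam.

p₁ = P(outcome | exposed) = 185/1762 = 0.10499
p₀ = P(outcome | unexposed) = 138/3943 = 0.034999
PN = (p₁ − p₀)/p₁ = (0.10499 − 0.034999) / 0.10499 ≈ 0.66666.
Attributable cases ≈ PN × (exposed cases) = 0.66666 × 185 ≈ 123.33.

about 123 cases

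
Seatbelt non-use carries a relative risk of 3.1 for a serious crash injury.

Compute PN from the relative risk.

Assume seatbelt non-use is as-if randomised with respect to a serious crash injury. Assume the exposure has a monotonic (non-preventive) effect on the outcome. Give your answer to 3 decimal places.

Under exogeneity and monotonicity, PN = (RR − 1) / RR = 1 − 1/RR.
PN = (3.1 − 1) / 3.1 = 2.1 / 3.1 ≈ 0.6774

PN ≈ 0.677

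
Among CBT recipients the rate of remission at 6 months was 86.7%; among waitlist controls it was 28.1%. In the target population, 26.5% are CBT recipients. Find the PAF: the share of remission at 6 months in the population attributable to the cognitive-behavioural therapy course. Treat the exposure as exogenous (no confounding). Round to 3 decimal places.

p₁ = 0.867, p₀ = 0.281.
Overall risk P(Y=1) = π·p₁ + (1−π)·p₀ = 0.265×0.867 + 0.735×0.281 = 0.43629.
Under exogeneity, PAF = [P(Y=1) − p₀] / P(Y=1).
PAF = (0.43629 − 0.281) / 0.43629 ≈ 0.3559

PAF ≈ 0.356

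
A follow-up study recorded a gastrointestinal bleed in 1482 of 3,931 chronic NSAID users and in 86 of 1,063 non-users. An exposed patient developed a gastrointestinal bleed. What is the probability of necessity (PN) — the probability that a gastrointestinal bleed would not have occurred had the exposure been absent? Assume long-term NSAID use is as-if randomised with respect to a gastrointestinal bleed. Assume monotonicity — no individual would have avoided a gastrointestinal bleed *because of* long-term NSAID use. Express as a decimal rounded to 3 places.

PN ≈ 0.785

p₁ = P(outcome | exposed) = 1482/3931 = 0.377
p₀ = P(outcome | unexposed) = 86/1063 = 0.080903
Under exogeneity and monotonicity, PN = (p₁ − p₀) / p₁.
PN = (0.377 − 0.080903) / 0.377 = 0.2961 / 0.377 ≈ 0.7854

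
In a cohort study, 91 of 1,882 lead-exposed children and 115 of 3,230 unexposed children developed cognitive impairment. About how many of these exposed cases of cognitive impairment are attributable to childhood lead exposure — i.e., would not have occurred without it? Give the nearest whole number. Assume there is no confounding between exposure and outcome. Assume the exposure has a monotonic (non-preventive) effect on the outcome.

p₁ = P(outcome | exposed) = 91/1882 = 0.048353
p₀ = P(outcome | unexposed) = 115/3230 = 0.035604
PN = (p₁ − p₀)/p₁ = (0.048353 − 0.035604) / 0.048353 ≈ 0.26367.
Attributable cases ≈ PN × (exposed cases) = 0.26367 × 91 ≈ 23.99.

about 24 cases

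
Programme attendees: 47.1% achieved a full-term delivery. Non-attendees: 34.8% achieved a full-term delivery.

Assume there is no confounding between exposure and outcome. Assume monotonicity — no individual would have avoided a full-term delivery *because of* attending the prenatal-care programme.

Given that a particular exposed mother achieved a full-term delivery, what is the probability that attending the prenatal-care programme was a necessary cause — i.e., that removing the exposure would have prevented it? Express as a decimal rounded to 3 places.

p₁ = 0.471, p₀ = 0.348.
Under exogeneity and monotonicity, PN = (p₁ − p₀) / p₁.
PN = (0.471 − 0.348) / 0.471 = 0.123 / 0.471 ≈ 0.2611

PN ≈ 0.261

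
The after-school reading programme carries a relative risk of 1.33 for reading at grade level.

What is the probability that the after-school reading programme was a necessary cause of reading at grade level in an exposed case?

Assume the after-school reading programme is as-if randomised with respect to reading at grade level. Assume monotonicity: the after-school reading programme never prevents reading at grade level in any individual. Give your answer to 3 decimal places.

Under exogeneity and monotonicity, PN = (RR − 1) / RR = 1 − 1/RR.
PN = (1.33 − 1) / 1.33 = 0.33 / 1.33 ≈ 0.2481

PN ≈ 0.248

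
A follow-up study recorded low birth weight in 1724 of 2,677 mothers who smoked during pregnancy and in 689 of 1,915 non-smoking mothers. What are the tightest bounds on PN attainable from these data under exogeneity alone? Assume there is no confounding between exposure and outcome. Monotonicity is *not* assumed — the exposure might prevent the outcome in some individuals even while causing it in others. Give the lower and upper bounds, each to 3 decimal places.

p₁ = P(outcome | exposed) = 1724/2677 = 0.644
p₀ = P(outcome | unexposed) = 689/1915 = 0.35979
Under exogeneity alone the bounds on PN are max{0,(p₁−p₀)/p₁} ≤ PN ≤ min{1,(1−p₀)/p₁}.
  lower = (p₁ − p₀)/p₁ = 0.28421 / 0.644 ≈ 0.4413
  upper = min{1, (1 − p₀)/p₁} = 0.64021 / 0.644 ≈ 0.9941

0.441 ≤ PN ≤ 0.994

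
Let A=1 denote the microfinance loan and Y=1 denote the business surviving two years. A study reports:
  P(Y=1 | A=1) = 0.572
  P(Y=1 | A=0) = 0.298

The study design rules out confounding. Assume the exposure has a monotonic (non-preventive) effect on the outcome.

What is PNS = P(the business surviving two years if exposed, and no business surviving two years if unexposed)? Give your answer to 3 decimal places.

Let p₁ = 0.572, p₀ = 0.298.
Under exogeneity and monotonicity, PNS = p₁ − p₀.
PNS = 0.572 − 0.298 = 0.274

PNS ≈ 0.274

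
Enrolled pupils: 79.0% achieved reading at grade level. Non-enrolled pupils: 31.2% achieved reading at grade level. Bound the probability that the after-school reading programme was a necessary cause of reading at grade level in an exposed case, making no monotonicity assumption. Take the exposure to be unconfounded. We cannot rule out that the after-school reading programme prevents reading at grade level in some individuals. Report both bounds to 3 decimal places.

0.605 ≤ PN ≤ 0.871

p₁ = 0.79, p₀ = 0.312.
Under exogeneity alone the bounds on PN are max{0,(p₁−p₀)/p₁} ≤ PN ≤ min{1,(1−p₀)/p₁}.
  lower = (p₁ − p₀)/p₁ = 0.478 / 0.79 ≈ 0.6051
  upper = min{1, (1 − p₀)/p₁} = 0.688 / 0.79 ≈ 0.8709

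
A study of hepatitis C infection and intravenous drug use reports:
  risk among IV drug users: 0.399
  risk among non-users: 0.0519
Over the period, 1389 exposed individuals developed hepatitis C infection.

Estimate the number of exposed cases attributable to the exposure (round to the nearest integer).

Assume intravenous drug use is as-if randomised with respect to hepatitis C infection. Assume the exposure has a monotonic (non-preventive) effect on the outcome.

about 1208 cases

Let p₁ = 0.399, p₀ = 0.0519.
PN = (p₁ − p₀)/p₁ = (0.399 − 0.0519) / 0.399 ≈ 0.86992.
Attributable cases ≈ PN × (exposed cases) = 0.86992 × 1389 ≈ 1208.33.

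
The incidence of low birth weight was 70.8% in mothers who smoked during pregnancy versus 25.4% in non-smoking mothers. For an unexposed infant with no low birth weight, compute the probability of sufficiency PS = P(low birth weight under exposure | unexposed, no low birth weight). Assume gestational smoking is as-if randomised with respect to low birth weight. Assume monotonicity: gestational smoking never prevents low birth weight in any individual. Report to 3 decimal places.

PS ≈ 0.609

p₁ = 0.708, p₀ = 0.254.
Under exogeneity and monotonicity, PS = (p₁ − p₀) / (1 − p₀).
PS = (0.708 − 0.254) / (1 − 0.254) = 0.454 / 0.746 ≈ 0.6086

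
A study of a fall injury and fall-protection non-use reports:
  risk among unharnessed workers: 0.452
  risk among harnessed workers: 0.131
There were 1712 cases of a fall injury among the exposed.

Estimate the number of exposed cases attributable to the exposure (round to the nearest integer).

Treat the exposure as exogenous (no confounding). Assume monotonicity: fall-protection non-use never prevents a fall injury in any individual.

Let p₁ = 0.452, p₀ = 0.131.
PN = (p₁ − p₀)/p₁ = (0.452 − 0.131) / 0.452 ≈ 0.71018.
Attributable cases ≈ PN × (exposed cases) = 0.71018 × 1712 ≈ 1215.82.

about 1216 cases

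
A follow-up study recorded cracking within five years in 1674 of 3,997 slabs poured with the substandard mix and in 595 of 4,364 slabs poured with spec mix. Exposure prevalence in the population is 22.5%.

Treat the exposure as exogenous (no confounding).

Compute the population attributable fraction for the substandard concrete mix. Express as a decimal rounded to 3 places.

p₁ = P(outcome | exposed) = 1674/3997 = 0.41881
p₀ = P(outcome | unexposed) = 595/4364 = 0.13634
Overall risk P(Y=1) = π·p₁ + (1−π)·p₀ = 0.225×0.41881 + 0.775×0.13634 = 0.1999.
Under exogeneity, PAF = [P(Y=1) − p₀] / P(Y=1).
PAF = (0.1999 − 0.13634) / 0.1999 ≈ 0.3179

PAF ≈ 0.318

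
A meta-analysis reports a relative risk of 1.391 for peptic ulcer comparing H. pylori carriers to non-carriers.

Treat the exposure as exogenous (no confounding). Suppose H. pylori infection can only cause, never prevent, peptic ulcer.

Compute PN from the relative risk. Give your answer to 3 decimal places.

PN ≈ 0.281

Under exogeneity and monotonicity, PN = (RR − 1) / RR = 1 − 1/RR.
PN = (1.391 − 1) / 1.391 = 0.391 / 1.391 ≈ 0.2811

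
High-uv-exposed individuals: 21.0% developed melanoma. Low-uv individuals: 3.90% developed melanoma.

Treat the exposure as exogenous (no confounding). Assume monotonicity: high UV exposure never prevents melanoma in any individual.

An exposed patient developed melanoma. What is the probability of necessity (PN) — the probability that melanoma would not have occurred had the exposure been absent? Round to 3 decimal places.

PN ≈ 0.814

p₁ = 0.21, p₀ = 0.039.
Under exogeneity and monotonicity, PN = (p₁ − p₀) / p₁.
PN = (0.21 − 0.039) / 0.21 = 0.171 / 0.21 ≈ 0.8143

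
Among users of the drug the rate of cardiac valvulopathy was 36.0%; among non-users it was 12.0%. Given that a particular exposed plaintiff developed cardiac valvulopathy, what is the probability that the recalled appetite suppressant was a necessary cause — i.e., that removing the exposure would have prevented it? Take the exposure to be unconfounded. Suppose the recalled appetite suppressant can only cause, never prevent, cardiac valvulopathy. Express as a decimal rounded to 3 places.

p₁ = 0.36, p₀ = 0.12.
Under exogeneity and monotonicity, PN = (p₁ − p₀) / p₁.
PN = (0.36 − 0.12) / 0.36 = 0.24 / 0.36 ≈ 0.6667

PN ≈ 0.667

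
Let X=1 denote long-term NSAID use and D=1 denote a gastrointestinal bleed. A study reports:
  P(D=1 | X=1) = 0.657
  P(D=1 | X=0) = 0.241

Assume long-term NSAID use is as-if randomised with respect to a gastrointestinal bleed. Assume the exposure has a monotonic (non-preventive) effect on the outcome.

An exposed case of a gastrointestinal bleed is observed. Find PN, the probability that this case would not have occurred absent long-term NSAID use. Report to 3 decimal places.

PN ≈ 0.633

Let p₁ = 0.657, p₀ = 0.241.
Under exogeneity and monotonicity, PN = (p₁ − p₀) / p₁.
PN = (0.657 − 0.241) / 0.657 = 0.416 / 0.657 ≈ 0.6332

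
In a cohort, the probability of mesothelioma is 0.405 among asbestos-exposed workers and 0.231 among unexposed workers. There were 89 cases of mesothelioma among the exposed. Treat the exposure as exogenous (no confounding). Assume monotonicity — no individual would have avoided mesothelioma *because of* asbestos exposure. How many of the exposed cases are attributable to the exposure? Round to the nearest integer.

about 38 cases

Let p₁ = 0.405, p₀ = 0.231.
PN = (p₁ − p₀)/p₁ = (0.405 − 0.231) / 0.405 ≈ 0.42963.
Attributable cases ≈ PN × (exposed cases) = 0.42963 × 89 ≈ 38.24.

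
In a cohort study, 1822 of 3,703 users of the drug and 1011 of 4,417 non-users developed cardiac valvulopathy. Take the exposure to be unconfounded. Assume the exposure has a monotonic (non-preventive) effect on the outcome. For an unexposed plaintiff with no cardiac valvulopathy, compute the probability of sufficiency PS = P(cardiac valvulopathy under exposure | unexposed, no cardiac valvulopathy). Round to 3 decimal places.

p₁ = P(outcome | exposed) = 1822/3703 = 0.49203
p₀ = P(outcome | unexposed) = 1011/4417 = 0.22889
Under exogeneity and monotonicity, PS = (p₁ − p₀) / (1 − p₀).
PS = (0.49203 − 0.22889) / (1 − 0.22889) = 0.26315 / 0.77111 ≈ 0.3413

PS ≈ 0.341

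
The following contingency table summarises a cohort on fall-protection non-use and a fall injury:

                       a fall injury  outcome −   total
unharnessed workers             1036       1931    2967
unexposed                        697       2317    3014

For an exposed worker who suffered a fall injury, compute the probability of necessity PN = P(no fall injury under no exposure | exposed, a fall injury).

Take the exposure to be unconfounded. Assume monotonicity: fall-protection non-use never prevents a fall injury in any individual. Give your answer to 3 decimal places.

PN ≈ 0.338

p₁ = P(outcome | exposed) = 1036/2967 = 0.34917
p₀ = P(outcome | unexposed) = 697/3014 = 0.23125
Under exogeneity and monotonicity, PN = (p₁ − p₀)/p₁.
PN = (0.34917 − 0.23125) / 0.34917 ≈ 0.3377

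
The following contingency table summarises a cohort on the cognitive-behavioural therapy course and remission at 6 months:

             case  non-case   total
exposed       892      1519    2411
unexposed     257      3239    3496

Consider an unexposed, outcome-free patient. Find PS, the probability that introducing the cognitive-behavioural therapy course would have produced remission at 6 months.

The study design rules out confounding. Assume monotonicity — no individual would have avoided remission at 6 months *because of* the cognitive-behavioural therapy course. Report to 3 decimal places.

p₁ = P(outcome | exposed) = 892/2411 = 0.36997
p₀ = P(outcome | unexposed) = 257/3496 = 0.073513
Under exogeneity and monotonicity, PS = (p₁ − p₀)/(1 − p₀).
PS = (0.36997 − 0.073513) / 0.92649 ≈ 0.3200

PS ≈ 0.320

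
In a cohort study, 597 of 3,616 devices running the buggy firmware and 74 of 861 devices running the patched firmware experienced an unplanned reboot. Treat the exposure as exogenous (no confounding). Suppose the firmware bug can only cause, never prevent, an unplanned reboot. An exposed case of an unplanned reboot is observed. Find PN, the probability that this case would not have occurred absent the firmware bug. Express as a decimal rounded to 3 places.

p₁ = P(outcome | exposed) = 597/3616 = 0.1651
p₀ = P(outcome | unexposed) = 74/861 = 0.085947
Under exogeneity and monotonicity, PN = (p₁ − p₀) / p₁.
PN = (0.1651 − 0.085947) / 0.1651 = 0.079153 / 0.1651 ≈ 0.4794

PN ≈ 0.479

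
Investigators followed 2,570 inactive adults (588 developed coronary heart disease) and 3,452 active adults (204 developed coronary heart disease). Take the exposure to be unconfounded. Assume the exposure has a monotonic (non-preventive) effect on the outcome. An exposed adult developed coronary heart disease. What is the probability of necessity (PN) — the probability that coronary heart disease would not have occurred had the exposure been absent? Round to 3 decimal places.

p₁ = P(outcome | exposed) = 588/2570 = 0.22879
p₀ = P(outcome | unexposed) = 204/3452 = 0.059096
Under exogeneity and monotonicity, PN = (p₁ − p₀) / p₁.
PN = (0.22879 − 0.059096) / 0.22879 = 0.1697 / 0.22879 ≈ 0.7417

PN ≈ 0.742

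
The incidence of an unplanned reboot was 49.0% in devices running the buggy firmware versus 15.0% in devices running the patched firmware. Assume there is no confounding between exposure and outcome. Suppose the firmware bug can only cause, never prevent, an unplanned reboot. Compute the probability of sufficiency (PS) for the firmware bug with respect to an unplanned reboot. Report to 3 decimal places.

p₁ = 0.49, p₀ = 0.15.
Under exogeneity and monotonicity, PS = (p₁ − p₀) / (1 − p₀).
PS = (0.49 − 0.15) / (1 − 0.15) = 0.34 / 0.85 ≈ 0.4000

PS ≈ 0.400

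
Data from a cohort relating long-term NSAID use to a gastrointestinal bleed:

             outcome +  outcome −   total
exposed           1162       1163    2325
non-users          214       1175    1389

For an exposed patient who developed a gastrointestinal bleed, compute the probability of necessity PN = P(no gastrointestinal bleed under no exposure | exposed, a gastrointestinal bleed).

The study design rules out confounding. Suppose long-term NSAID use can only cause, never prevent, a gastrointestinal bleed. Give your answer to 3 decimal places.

p₁ = P(outcome | exposed) = 1162/2325 = 0.49978
p₀ = P(outcome | unexposed) = 214/1389 = 0.15407
Under exogeneity and monotonicity, PN = (p₁ − p₀)/p₁.
PN = (0.49978 − 0.15407) / 0.49978 ≈ 0.6917

PN ≈ 0.692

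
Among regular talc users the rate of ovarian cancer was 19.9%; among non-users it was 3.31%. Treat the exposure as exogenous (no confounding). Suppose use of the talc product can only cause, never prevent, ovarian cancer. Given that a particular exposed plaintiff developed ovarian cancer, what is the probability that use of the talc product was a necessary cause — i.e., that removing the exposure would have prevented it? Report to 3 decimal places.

PN ≈ 0.834

p₁ = 0.199, p₀ = 0.0331.
Under exogeneity and monotonicity, PN = (p₁ − p₀) / p₁.
PN = (0.199 − 0.0331) / 0.199 = 0.1659 / 0.199 ≈ 0.8337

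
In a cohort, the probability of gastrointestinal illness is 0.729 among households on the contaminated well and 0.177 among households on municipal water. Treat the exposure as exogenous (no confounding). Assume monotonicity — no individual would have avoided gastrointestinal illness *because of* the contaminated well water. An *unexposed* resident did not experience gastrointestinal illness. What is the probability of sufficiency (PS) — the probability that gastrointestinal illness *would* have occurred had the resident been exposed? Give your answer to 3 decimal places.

PS ≈ 0.671

Let p₁ = 0.729, p₀ = 0.177.
Under exogeneity and monotonicity, PS = (p₁ − p₀) / (1 − p₀).
PS = (0.729 − 0.177) / (1 − 0.177) = 0.552 / 0.823 ≈ 0.6707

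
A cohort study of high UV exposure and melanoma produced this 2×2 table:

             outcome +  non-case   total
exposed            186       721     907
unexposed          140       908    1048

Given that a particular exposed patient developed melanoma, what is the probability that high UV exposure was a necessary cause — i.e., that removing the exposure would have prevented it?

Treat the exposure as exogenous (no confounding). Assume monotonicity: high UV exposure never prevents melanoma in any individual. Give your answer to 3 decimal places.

p₁ = P(outcome | exposed) = 186/907 = 0.20507
p₀ = P(outcome | unexposed) = 140/1048 = 0.13359
Under exogeneity and monotonicity, PN = (p₁ − p₀) / p₁.
PN = (0.20507 − 0.13359) / 0.20507 = 0.071484 / 0.20507 ≈ 0.3486

PN ≈ 0.349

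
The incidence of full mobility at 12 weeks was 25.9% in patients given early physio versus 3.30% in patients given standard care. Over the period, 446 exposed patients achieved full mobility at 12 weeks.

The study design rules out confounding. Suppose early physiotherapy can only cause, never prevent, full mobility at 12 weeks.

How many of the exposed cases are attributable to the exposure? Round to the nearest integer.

about 389 cases

p₁ = 0.259, p₀ = 0.033.
PN = (p₁ − p₀)/p₁ = (0.259 − 0.033) / 0.259 ≈ 0.87259.
Attributable cases ≈ PN × (exposed cases) = 0.87259 × 446 ≈ 389.17.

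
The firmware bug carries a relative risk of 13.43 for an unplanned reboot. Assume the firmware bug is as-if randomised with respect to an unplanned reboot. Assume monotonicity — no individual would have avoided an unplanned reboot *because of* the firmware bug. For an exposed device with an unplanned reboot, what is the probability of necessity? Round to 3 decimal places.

Under exogeneity and monotonicity, PN = (RR − 1) / RR = 1 − 1/RR.
PN = (13.43 − 1) / 13.43 = 12.43 / 13.43 ≈ 0.9255

PN ≈ 0.926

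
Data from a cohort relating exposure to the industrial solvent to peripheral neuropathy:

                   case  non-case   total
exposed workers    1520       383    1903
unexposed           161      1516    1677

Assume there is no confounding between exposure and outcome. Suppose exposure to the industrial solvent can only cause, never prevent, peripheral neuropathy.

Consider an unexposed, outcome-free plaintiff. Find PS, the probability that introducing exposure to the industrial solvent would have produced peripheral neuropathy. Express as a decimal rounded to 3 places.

PS ≈ 0.777

p₁ = P(outcome | exposed) = 1520/1903 = 0.79874
p₀ = P(outcome | unexposed) = 161/1677 = 0.096005
Under exogeneity and monotonicity, PS = (p₁ − p₀)/(1 − p₀).
PS = (0.79874 − 0.096005) / 0.904 ≈ 0.7774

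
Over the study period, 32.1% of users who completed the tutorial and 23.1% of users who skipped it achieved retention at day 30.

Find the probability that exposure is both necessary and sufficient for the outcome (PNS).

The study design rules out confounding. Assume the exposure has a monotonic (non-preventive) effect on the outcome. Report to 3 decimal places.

p₁ = 0.321, p₀ = 0.231.
Under exogeneity and monotonicity, PNS = p₁ − p₀.
PNS = 0.321 − 0.231 = 0.09

PNS ≈ 0.090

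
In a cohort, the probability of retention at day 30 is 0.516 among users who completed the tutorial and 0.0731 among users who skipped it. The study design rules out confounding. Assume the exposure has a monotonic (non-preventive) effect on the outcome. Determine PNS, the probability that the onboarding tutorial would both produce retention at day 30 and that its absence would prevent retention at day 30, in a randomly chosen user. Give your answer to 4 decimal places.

Let p₁ = 0.516, p₀ = 0.0731.
Under exogeneity and monotonicity, PNS = p₁ − p₀.
PNS = 0.516 − 0.0731 = 0.4429

PNS ≈ 0.4429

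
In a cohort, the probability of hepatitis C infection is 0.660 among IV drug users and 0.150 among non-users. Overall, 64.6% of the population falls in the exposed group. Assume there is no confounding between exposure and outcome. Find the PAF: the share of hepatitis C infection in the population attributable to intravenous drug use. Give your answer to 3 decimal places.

PAF ≈ 0.687

Let p₁ = 0.66, p₀ = 0.15.
Overall risk P(Y=1) = π·p₁ + (1−π)·p₀ = 0.646×0.66 + 0.354×0.15 = 0.47946.
Under exogeneity, PAF = [P(Y=1) − p₀] / P(Y=1).
PAF = (0.47946 − 0.15) / 0.47946 ≈ 0.6871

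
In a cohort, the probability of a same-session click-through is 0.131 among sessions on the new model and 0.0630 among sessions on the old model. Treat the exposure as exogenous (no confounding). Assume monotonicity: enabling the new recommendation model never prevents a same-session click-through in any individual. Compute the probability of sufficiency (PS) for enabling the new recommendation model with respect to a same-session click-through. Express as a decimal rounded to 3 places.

PS ≈ 0.073

Let p₁ = 0.131, p₀ = 0.063.
Under exogeneity and monotonicity, PS = (p₁ − p₀) / (1 − p₀).
PS = (0.131 − 0.063) / (1 − 0.063) = 0.068 / 0.937 ≈ 0.0726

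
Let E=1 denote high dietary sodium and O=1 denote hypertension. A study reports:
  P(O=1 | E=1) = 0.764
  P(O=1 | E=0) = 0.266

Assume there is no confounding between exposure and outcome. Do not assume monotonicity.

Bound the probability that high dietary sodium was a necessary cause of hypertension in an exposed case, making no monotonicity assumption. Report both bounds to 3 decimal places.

0.652 ≤ PN ≤ 0.961

Let p₁ = 0.764, p₀ = 0.266.
Under exogeneity alone the bounds on PN are max{0,(p₁−p₀)/p₁} ≤ PN ≤ min{1,(1−p₀)/p₁}.
  lower = (p₁ − p₀)/p₁ = 0.498 / 0.764 ≈ 0.6518
  upper = min{1, (1 − p₀)/p₁} = 0.734 / 0.764 ≈ 0.9607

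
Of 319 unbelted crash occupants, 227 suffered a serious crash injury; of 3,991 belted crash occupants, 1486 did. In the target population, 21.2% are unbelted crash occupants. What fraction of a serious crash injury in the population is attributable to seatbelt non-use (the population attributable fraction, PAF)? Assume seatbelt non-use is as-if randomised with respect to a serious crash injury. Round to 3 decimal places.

PAF ≈ 0.162

p₁ = P(outcome | exposed) = 227/319 = 0.7116
p₀ = P(outcome | unexposed) = 1486/3991 = 0.37234
Overall risk P(Y=1) = π·p₁ + (1−π)·p₀ = 0.212×0.7116 + 0.788×0.37234 = 0.44426.
Under exogeneity, PAF = [P(Y=1) − p₀] / P(Y=1).
PAF = (0.44426 − 0.37234) / 0.44426 ≈ 0.1619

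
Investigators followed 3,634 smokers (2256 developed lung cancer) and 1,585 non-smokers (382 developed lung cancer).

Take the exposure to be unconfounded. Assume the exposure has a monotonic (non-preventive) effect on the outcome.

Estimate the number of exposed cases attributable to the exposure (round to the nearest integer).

about 1380 cases

p₁ = P(outcome | exposed) = 2256/3634 = 0.6208
p₀ = P(outcome | unexposed) = 382/1585 = 0.24101
PN = (p₁ − p₀)/p₁ = (0.6208 − 0.24101) / 0.6208 ≈ 0.61178.
Attributable cases ≈ PN × (exposed cases) = 0.61178 × 2256 ≈ 1380.17.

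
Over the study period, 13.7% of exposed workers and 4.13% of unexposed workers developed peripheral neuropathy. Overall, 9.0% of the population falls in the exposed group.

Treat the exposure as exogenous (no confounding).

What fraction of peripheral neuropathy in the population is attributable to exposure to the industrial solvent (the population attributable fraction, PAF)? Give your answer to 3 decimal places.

p₁ = 0.137, p₀ = 0.0413.
Overall risk P(Y=1) = π·p₁ + (1−π)·p₀ = 0.09×0.137 + 0.91×0.0413 = 0.049913.
Under exogeneity, PAF = [P(Y=1) − p₀] / P(Y=1).
PAF = (0.049913 − 0.0413) / 0.049913 ≈ 0.1726

PAF ≈ 0.173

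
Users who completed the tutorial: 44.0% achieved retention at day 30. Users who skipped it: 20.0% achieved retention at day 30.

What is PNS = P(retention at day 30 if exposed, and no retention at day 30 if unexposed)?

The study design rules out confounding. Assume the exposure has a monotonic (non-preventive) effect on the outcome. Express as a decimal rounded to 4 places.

p₁ = 0.44, p₀ = 0.2.
Under exogeneity and monotonicity, PNS = p₁ − p₀.
PNS = 0.44 − 0.2 = 0.24

PNS ≈ 0.2400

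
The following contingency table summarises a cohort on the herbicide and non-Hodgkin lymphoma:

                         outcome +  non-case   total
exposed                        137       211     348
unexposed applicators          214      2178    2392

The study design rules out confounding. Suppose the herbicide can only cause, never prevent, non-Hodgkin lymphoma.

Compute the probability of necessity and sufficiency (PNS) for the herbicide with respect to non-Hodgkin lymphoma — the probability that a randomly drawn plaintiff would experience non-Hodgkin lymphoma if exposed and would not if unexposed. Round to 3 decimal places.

PNS ≈ 0.304

p₁ = P(outcome | exposed) = 137/348 = 0.39368
p₀ = P(outcome | unexposed) = 214/2392 = 0.089465
Under exogeneity and monotonicity, PNS = p₁ − p₀.
PNS = 0.39368 − 0.089465 = 0.30421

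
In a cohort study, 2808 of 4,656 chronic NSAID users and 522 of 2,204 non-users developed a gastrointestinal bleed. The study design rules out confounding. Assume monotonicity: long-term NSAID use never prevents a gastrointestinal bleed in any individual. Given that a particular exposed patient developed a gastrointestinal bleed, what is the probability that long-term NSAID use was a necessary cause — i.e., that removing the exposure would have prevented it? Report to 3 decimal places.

p₁ = P(outcome | exposed) = 2808/4656 = 0.60309
p₀ = P(outcome | unexposed) = 522/2204 = 0.23684
Under exogeneity and monotonicity, PN = (p₁ − p₀) / p₁.
PN = (0.60309 − 0.23684) / 0.60309 = 0.36625 / 0.60309 ≈ 0.6073

PN ≈ 0.607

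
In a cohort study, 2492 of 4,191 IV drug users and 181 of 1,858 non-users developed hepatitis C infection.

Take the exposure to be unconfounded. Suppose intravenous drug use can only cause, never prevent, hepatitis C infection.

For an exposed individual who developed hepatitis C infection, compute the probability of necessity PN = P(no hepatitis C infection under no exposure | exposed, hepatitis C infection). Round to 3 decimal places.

p₁ = P(outcome | exposed) = 2492/4191 = 0.59461
p₀ = P(outcome | unexposed) = 181/1858 = 0.097417
Under exogeneity and monotonicity, PN = (p₁ − p₀) / p₁.
PN = (0.59461 − 0.097417) / 0.59461 = 0.49719 / 0.59461 ≈ 0.8362

PN ≈ 0.836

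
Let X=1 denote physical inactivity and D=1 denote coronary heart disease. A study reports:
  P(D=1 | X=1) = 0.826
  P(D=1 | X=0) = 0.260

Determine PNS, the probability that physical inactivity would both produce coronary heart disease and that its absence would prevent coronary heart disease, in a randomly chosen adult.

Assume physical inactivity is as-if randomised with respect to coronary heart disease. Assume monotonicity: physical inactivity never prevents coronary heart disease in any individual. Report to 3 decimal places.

Let p₁ = 0.826, p₀ = 0.26.
Under exogeneity and monotonicity, PNS = p₁ − p₀.
PNS = 0.826 − 0.26 = 0.566

PNS ≈ 0.566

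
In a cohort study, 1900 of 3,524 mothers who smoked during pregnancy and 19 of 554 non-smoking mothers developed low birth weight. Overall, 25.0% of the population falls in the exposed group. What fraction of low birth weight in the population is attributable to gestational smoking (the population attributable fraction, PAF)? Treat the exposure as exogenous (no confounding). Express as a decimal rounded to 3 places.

p₁ = P(outcome | exposed) = 1900/3524 = 0.53916
p₀ = P(outcome | unexposed) = 19/554 = 0.034296
Overall risk P(Y=1) = π·p₁ + (1−π)·p₀ = 0.25×0.53916 + 0.75×0.034296 = 0.16051.
Under exogeneity, PAF = [P(Y=1) − p₀] / P(Y=1).
PAF = (0.16051 − 0.034296) / 0.16051 ≈ 0.7863

PAF ≈ 0.786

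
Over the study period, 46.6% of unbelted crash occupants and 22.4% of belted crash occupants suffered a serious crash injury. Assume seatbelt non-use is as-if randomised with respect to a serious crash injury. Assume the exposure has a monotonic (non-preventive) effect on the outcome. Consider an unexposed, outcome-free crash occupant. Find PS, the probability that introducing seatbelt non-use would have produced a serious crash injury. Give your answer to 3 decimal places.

p₁ = 0.466, p₀ = 0.224.
Under exogeneity and monotonicity, PS = (p₁ − p₀) / (1 − p₀).
PS = (0.466 − 0.224) / (1 − 0.224) = 0.242 / 0.776 ≈ 0.3119

PS ≈ 0.312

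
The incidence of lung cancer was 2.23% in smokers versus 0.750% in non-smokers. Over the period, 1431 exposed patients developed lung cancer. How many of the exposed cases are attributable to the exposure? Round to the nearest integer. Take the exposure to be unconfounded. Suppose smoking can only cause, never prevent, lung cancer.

p₁ = 0.0223, p₀ = 0.0075.
PN = (p₁ − p₀)/p₁ = (0.0223 − 0.0075) / 0.0223 ≈ 0.66368.
Attributable cases ≈ PN × (exposed cases) = 0.66368 × 1431 ≈ 949.72.

about 950 cases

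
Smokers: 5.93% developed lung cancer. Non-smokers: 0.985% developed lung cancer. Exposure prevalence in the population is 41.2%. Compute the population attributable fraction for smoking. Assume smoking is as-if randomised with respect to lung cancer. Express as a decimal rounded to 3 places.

p₁ = 0.0593, p₀ = 0.00985.
Overall risk P(Y=1) = π·p₁ + (1−π)·p₀ = 0.412×0.0593 + 0.588×0.00985 = 0.030223.
Under exogeneity, PAF = [P(Y=1) − p₀] / P(Y=1).
PAF = (0.030223 − 0.00985) / 0.030223 ≈ 0.6741

PAF ≈ 0.674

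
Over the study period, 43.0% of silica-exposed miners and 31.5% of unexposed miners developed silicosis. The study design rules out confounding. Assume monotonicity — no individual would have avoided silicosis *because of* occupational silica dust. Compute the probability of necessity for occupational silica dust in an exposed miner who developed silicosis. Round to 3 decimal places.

PN ≈ 0.267

p₁ = 0.43, p₀ = 0.315.
Under exogeneity and monotonicity, PN = (p₁ − p₀) / p₁.
PN = (0.43 − 0.315) / 0.43 = 0.115 / 0.43 ≈ 0.2674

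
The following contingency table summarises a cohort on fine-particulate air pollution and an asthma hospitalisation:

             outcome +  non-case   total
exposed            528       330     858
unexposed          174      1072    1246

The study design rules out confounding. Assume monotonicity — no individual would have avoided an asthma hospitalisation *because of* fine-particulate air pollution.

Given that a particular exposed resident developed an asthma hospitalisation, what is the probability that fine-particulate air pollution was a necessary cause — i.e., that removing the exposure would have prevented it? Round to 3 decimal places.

PN ≈ 0.773

p₁ = P(outcome | exposed) = 528/858 = 0.61538
p₀ = P(outcome | unexposed) = 174/1246 = 0.13965
Under exogeneity and monotonicity, PN = (p₁ − p₀) / p₁.
PN = (0.61538 − 0.13965) / 0.61538 = 0.47574 / 0.61538 ≈ 0.7731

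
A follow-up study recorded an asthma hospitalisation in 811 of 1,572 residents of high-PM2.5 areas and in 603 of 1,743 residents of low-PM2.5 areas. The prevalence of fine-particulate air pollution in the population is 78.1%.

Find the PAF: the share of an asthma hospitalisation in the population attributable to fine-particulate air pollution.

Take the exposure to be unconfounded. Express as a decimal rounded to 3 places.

p₁ = P(outcome | exposed) = 811/1572 = 0.5159
p₀ = P(outcome | unexposed) = 603/1743 = 0.34596
Overall risk P(Y=1) = π·p₁ + (1−π)·p₀ = 0.781×0.5159 + 0.219×0.34596 = 0.47868.
Under exogeneity, PAF = [P(Y=1) − p₀] / P(Y=1).
PAF = (0.47868 − 0.34596) / 0.47868 ≈ 0.2773

PAF ≈ 0.277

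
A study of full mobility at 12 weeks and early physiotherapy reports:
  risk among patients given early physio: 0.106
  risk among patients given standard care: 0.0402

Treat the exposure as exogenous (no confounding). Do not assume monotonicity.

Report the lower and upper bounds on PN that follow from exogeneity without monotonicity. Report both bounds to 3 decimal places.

Let p₁ = 0.106, p₀ = 0.0402.
Under exogeneity alone the bounds on PN are max{0,(p₁−p₀)/p₁} ≤ PN ≤ min{1,(1−p₀)/p₁}.
  lower = (p₁ − p₀)/p₁ = 0.0658 / 0.106 ≈ 0.6208
  upper = min{1, (1 − p₀)/p₁} = 0.9598 / 0.106 ≈ 9.0547 → capped at 1

0.621 ≤ PN ≤ 1.000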